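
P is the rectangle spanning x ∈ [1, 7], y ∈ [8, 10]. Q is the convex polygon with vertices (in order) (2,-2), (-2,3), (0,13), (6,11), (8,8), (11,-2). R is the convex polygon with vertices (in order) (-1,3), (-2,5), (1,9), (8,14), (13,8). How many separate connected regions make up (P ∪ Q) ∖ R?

2

(P ∪ Q) ∖ R splits into 2 disjoint pieces (area 69.7465, area 14.7955).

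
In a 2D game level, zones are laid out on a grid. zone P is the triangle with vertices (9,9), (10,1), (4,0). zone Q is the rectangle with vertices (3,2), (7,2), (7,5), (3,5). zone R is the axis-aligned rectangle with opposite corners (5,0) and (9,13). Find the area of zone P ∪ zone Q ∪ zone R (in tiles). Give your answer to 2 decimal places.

62.90

By inclusion–exclusion:
Individual areas: |zone P| = 24.5, |zone Q| = 12, |zone R| = 52.
|zone P∩zone Q| = 3.1667.
|zone P∩zone R| = 19.6.
|zone Q∩zone R|: x∈[5,7], y∈[2,5] → 2·3 = 6.
|zone P∩zone Q∩zone R| = 3.1667.
|zone P ∪ zone Q ∪ zone R| = 88.5 − 28.7667 + 3.1667 = 62.90.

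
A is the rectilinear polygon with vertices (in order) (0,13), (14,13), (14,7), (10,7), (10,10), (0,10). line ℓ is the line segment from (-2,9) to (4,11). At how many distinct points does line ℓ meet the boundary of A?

The segment meets the boundary at (1,10).

1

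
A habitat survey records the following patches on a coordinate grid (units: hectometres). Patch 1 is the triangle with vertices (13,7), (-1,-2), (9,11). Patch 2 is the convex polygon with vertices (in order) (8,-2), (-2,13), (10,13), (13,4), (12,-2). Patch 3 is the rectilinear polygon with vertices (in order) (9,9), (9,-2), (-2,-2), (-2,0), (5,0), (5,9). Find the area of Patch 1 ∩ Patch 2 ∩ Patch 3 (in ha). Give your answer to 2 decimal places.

19.39

The intersection is the polygon with vertices (5,2.5), (5,5.8), (7.462,9), (9,9), (9,4.429), (5.3,2.05).
By the shoelace formula its area is 19.39.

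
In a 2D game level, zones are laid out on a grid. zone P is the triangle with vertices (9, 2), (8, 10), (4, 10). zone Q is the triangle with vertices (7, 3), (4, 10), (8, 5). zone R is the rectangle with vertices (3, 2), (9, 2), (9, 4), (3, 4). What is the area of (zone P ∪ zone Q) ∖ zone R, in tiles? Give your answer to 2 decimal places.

|zone P ∪ zone Q| = 19.9722.
|(zone P ∪ zone Q) ∩ zone R| = 1.4643.
|(zone P ∪ zone Q) ∖ zone R| = 19.9722 − 1.4643 = 18.51.

18.51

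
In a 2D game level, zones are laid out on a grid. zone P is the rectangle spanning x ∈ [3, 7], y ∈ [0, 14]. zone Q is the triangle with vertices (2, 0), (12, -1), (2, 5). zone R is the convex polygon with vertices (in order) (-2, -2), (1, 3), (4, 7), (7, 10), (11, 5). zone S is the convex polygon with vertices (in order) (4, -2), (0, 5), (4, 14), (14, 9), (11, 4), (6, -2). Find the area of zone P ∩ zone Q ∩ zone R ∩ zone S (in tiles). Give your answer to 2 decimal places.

6.04

The intersection is the polygon with vertices (6.257,2.446), (3,0.692), (3,4.4).
By the shoelace formula its area is 6.04.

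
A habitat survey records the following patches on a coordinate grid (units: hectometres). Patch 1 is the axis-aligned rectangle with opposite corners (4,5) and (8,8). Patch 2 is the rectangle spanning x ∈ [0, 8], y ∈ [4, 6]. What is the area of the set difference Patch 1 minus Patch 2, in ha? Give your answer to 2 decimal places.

8.00

|Patch 1∩Patch 2|: x∈[4,8], y∈[5,6] → 4·1 = 4.
|Patch 1| = 12.
|Patch 1 ∖ Patch 2| = |Patch 1| − |Patch 1∩Patch 2| = 12 − 4 = 8.00.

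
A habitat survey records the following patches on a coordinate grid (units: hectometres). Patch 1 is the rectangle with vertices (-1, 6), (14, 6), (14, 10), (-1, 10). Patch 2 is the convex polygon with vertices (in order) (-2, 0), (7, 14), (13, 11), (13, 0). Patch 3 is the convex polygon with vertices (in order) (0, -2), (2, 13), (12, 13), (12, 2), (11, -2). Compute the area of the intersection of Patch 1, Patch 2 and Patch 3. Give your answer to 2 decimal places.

35.43

The intersection is the polygon with vertices (1.857,6), (4.429,10), (12,10), (12,6).
By the shoelace formula its area is 35.43.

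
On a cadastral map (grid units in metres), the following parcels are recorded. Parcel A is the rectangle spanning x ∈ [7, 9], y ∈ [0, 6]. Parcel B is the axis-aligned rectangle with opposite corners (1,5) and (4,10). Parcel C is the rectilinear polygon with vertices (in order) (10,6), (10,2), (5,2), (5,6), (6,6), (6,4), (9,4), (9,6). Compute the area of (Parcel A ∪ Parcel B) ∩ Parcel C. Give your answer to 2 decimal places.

|Parcel A ∪ Parcel B| = 27.
|(Parcel A ∪ Parcel B) ∩ Parcel C| = 4.00.

4.00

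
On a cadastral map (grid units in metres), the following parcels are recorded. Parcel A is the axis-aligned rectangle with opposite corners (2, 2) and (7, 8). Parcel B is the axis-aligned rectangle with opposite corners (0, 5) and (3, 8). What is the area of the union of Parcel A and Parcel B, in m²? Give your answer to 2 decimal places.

36.00

By inclusion–exclusion:
Individual areas: |Parcel A| = 30, |Parcel B| = 9.
|Parcel A∩Parcel B|: x∈[2,3], y∈[5,8] → 1·3 = 3.
|Parcel A ∪ Parcel B| = 39 − 3 = 36.00.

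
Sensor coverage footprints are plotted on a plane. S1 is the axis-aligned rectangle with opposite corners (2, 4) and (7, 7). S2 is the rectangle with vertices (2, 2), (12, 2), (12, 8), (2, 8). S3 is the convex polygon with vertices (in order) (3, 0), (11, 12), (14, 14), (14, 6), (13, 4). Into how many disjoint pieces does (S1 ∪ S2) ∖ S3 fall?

2

(S1 ∪ S2) ∖ S3 splits into 2 disjoint pieces (area 26, area 3.2).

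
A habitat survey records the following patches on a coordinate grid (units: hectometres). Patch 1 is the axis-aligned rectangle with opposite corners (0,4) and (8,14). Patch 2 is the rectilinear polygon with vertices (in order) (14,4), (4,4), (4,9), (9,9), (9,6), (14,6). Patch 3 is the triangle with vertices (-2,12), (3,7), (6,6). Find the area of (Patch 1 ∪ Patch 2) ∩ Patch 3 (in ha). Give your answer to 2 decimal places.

The region (Patch 1 ∪ Patch 2) ∩ Patch 3 is the polygon with vertices (0,10.5), (6,6), (3,7), (0,10).
By the shoelace formula its area is 4.50.

4.50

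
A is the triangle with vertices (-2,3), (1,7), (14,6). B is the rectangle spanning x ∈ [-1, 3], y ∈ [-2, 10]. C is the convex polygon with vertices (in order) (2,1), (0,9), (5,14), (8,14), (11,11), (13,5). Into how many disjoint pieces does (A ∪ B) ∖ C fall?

2

(A ∪ B) ∖ C splits into 2 disjoint pieces (area 30.2547, area 0.227).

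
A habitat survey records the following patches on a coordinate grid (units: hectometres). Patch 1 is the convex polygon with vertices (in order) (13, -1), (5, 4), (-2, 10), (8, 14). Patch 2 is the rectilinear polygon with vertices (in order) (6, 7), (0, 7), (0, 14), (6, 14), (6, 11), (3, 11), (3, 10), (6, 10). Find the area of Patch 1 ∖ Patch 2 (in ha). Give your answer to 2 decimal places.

|Patch 1| = 91.5, |Patch 1∩Patch 2| = 26.0357.
|Patch 1 ∖ Patch 2| = |Patch 1| − |Patch 1∩Patch 2| = 91.5 − 26.0357 = 65.46.

65.46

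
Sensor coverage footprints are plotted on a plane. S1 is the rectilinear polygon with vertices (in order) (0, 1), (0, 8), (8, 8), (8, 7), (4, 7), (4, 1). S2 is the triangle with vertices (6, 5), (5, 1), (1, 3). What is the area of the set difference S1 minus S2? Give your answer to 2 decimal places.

|S1| = 32, |S1∩S2| = 4.05.
|S1 ∖ S2| = |S1| − |S1∩S2| = 32 − 4.05 = 27.95.

27.95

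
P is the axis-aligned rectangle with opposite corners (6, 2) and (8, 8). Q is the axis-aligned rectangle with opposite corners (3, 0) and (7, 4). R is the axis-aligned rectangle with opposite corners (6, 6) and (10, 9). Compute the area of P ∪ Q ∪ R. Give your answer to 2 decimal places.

By inclusion–exclusion:
Individual areas: |P| = 12, |Q| = 16, |R| = 12.
|P∩Q|: x∈[6,7], y∈[2,4] → 1·2 = 2.
|P∩R|: x∈[6,8], y∈[6,8] → 2·2 = 4.
|Q∩R| = 0 (no overlap).
|P∩Q∩R| = 0.
|P ∪ Q ∪ R| = 40 − 6 + 0 = 34.00.

34.00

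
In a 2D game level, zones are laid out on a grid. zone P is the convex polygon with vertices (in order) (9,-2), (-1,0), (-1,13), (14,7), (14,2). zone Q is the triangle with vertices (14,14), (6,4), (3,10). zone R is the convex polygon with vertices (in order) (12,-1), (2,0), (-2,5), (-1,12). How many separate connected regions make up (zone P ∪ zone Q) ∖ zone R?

2

(zone P ∪ zone Q) ∖ zone R splits into 2 disjoint pieces (area 14.1139, area 92.7904).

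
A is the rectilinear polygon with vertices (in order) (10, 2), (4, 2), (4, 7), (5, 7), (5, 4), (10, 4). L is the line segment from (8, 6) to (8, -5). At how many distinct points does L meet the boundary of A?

2

The segment meets the boundary at (8,2), (8,4).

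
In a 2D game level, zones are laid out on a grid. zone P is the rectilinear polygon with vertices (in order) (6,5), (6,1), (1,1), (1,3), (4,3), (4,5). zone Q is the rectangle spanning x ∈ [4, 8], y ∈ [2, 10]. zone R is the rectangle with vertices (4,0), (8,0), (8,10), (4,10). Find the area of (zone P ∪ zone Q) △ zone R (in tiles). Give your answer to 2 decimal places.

|zone P ∪ zone Q| = 40.
|(zone P ∪ zone Q) ∩ zone R| = 34.
|(zone P ∪ zone Q) △ zone R| = 40 + 40 − 68 = 12.00.

12.00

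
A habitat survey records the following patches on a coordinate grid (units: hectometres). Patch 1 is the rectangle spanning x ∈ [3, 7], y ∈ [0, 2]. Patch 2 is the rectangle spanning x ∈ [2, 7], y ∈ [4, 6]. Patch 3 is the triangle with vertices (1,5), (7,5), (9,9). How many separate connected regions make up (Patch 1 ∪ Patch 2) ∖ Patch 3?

3

(Patch 1 ∪ Patch 2) ∖ Patch 3 splits into 3 disjoint pieces (area 8, area 5, area 0.25).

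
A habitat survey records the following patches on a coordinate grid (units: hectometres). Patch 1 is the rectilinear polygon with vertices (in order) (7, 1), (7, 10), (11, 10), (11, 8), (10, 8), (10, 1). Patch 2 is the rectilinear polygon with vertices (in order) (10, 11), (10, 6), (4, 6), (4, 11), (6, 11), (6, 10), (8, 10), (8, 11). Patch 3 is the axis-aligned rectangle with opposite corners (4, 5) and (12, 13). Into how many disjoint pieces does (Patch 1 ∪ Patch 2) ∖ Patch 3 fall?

(Patch 1 ∪ Patch 2) ∖ Patch 3 is a single connected region.

1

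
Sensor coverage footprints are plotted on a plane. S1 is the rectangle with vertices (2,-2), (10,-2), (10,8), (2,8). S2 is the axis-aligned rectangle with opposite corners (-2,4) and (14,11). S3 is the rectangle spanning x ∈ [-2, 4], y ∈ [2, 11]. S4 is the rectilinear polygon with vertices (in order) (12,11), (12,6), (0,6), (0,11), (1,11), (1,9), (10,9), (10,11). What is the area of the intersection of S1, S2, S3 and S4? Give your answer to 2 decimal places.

The intersection is the polygon with vertices (4,6), (2,6), (2,8), (4,8).
By the shoelace formula its area is 4.00.

4.00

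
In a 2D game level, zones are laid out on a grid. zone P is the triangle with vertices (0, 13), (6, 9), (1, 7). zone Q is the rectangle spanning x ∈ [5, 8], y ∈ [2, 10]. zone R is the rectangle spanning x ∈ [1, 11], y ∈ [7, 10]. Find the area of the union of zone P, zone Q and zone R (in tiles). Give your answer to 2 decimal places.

By inclusion–exclusion:
Individual areas: |zone P| = 16, |zone Q| = 24, |zone R| = 30.
|zone P∩zone Q| = 0.5333.
|zone P∩zone R| = 9.25.
|zone Q∩zone R|: x∈[5,8], y∈[7,10] → 3·3 = 9.
|zone P∩zone Q∩zone R| = 0.5333.
|zone P ∪ zone Q ∪ zone R| = 70 − 18.7833 + 0.5333 = 51.75.

51.75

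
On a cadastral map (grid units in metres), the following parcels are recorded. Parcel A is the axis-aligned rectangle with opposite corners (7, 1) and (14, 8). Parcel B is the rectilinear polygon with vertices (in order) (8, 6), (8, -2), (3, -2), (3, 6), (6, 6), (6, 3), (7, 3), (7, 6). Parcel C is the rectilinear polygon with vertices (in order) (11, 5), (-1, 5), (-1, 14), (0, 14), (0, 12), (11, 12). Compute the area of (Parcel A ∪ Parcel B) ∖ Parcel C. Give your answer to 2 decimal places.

66.00

|Parcel A ∪ Parcel B| = 81.
|(Parcel A ∪ Parcel B) ∩ Parcel C| = 15.
|(Parcel A ∪ Parcel B) ∖ Parcel C| = 81 − 15 = 66.00.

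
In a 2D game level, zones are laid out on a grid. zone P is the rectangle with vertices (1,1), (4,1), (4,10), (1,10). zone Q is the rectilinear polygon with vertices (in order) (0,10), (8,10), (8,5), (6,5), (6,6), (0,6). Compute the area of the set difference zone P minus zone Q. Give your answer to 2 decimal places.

15.00

|zone P| = 27, |zone P∩zone Q| = 12.
|zone P ∖ zone Q| = |zone P| − |zone P∩zone Q| = 27 − 12 = 15.00.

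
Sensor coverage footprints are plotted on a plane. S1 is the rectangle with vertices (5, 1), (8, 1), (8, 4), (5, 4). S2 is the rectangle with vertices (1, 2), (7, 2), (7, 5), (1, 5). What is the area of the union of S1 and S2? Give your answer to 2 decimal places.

23.00

By inclusion–exclusion:
Individual areas: |S1| = 9, |S2| = 18.
|S1∩S2|: x∈[5,7], y∈[2,4] → 2·2 = 4.
|S1 ∪ S2| = 27 − 4 = 23.00.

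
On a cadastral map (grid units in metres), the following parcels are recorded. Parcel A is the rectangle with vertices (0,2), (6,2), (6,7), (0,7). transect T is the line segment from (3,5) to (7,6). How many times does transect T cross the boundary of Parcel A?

1

The segment meets the boundary at (6,5.75).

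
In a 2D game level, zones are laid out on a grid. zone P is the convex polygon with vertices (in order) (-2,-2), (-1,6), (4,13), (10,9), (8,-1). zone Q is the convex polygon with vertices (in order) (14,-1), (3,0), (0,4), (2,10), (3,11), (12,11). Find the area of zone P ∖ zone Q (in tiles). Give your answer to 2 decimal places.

36.89

|zone P| = 122.5, |zone P∩zone Q| = 85.6071.
|zone P ∖ zone Q| = |zone P| − |zone P∩zone Q| = 122.5 − 85.6071 = 36.89.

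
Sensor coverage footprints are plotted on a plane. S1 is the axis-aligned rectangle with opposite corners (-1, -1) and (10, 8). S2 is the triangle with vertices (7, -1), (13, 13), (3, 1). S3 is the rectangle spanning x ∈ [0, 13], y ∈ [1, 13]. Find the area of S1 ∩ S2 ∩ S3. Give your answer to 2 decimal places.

23.23

The intersection is the polygon with vertices (10,6), (7.857,1), (3,1), (8.833,8), (10,8).
By the shoelace formula its area is 23.23.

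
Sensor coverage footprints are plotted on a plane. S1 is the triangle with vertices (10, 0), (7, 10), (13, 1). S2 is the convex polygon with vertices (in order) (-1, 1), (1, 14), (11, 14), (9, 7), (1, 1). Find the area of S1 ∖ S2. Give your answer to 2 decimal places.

|S1| = 16.5, |S1∩S2| = 2.0204.
|S1 ∖ S2| = |S1| − |S1∩S2| = 16.5 − 2.0204 = 14.48.

14.48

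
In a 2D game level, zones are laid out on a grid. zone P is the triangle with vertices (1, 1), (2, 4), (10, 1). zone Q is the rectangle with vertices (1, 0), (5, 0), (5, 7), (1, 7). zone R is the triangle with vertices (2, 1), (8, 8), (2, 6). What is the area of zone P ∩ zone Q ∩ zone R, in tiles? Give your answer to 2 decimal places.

2.92

The intersection is the polygon with vertices (3.946,3.27), (2,1), (2,4).
By the shoelace formula its area is 2.92.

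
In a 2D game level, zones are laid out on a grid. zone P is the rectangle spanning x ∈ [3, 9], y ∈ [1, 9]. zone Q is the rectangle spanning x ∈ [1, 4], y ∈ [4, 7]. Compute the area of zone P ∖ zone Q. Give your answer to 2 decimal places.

|zone P∩zone Q|: x∈[3,4], y∈[4,7] → 1·3 = 3.
|zone P| = 48.
|zone P ∖ zone Q| = |zone P| − |zone P∩zone Q| = 48 − 3 = 45.00.

45.00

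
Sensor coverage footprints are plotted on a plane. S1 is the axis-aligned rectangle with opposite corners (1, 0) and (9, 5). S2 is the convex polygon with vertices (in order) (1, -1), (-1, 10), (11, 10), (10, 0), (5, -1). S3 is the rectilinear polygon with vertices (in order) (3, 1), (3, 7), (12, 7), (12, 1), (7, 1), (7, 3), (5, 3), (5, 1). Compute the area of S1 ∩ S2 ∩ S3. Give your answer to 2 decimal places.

20.00

The intersection is the polygon with vertices (9,5), (9,1), (7,1), (7,3), (5,3), (5,1), (3,1), (3,5).
By the shoelace formula its area is 20.00.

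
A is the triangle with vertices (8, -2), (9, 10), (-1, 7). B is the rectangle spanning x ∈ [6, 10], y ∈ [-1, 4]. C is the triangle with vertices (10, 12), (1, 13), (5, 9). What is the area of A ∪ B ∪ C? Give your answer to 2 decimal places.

83.54

By inclusion–exclusion:
Individual areas: |A| = 58.5, |B| = 20, |C| = 16.
|A∩B| = 10.9583.
|A∩C| = 0.
|B∩C| = 0.
|A∩B∩C| = 0.
|A ∪ B ∪ C| = 94.5 − 10.9583 + 0 = 83.54.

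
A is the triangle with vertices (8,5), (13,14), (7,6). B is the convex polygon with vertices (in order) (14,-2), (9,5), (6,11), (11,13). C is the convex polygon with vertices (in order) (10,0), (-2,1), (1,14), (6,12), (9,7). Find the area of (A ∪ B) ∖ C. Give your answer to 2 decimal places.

|A ∪ B| = 47.3319.
|(A ∪ B) ∩ C| = 6.2915.
|(A ∪ B) ∖ C| = 47.3319 − 6.2915 = 41.04.

41.04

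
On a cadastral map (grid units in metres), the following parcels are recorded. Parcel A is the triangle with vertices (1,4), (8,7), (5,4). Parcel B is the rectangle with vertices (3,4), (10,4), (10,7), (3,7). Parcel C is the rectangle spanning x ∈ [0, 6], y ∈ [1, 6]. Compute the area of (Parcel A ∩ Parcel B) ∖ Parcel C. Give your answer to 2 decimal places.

1.17

|Parcel A ∩ Parcel B| = 5.1429.
|(Parcel A ∩ Parcel B) ∩ Parcel C| = 3.9762.
|(Parcel A ∩ Parcel B) ∖ Parcel C| = 5.1429 − 3.9762 = 1.17.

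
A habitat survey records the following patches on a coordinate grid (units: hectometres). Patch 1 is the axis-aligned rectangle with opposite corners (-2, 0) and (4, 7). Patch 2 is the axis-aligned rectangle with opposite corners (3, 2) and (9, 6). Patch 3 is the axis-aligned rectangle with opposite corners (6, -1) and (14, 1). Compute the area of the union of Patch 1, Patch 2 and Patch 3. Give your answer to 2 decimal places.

By inclusion–exclusion:
Individual areas: |Patch 1| = 42, |Patch 2| = 24, |Patch 3| = 16.
|Patch 1∩Patch 2|: x∈[3,4], y∈[2,6] → 1·4 = 4.
|Patch 1∩Patch 3| = 0 (no overlap).
|Patch 2∩Patch 3| = 0 (no overlap).
|Patch 1∩Patch 2∩Patch 3| = 0.
|Patch 1 ∪ Patch 2 ∪ Patch 3| = 82 − 4 + 0 = 78.00.

78.00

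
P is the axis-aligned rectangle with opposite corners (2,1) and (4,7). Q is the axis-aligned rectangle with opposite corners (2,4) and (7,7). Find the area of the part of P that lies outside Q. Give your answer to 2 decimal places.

6.00

|P∩Q|: x∈[2,4], y∈[4,7] → 2·3 = 6.
|P| = 12.
|P ∖ Q| = |P| − |P∩Q| = 12 − 6 = 6.00.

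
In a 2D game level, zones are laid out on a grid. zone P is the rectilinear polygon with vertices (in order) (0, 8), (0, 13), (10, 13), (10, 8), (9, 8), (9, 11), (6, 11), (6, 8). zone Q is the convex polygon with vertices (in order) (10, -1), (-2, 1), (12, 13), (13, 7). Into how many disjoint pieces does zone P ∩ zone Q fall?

1

zone P ∩ zone Q is a single connected region.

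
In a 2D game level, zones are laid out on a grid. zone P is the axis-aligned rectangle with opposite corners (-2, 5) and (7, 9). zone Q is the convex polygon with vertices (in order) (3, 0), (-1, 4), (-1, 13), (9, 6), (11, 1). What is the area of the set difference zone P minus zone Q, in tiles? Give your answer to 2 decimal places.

|zone P| = 36, |zone P∩zone Q| = 30.1714.
|zone P ∖ zone Q| = |zone P| − |zone P∩zone Q| = 36 − 30.1714 = 5.83.

5.83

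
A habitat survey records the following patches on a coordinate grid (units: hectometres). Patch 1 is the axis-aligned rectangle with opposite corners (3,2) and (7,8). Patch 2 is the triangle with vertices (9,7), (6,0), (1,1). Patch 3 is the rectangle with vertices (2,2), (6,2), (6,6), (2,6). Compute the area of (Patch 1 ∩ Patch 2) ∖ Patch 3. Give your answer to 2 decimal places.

3.10

|Patch 1 ∩ Patch 2| = 7.9762.
|(Patch 1 ∩ Patch 2) ∩ Patch 3| = 4.875.
|(Patch 1 ∩ Patch 2) ∖ Patch 3| = 7.9762 − 4.875 = 3.10.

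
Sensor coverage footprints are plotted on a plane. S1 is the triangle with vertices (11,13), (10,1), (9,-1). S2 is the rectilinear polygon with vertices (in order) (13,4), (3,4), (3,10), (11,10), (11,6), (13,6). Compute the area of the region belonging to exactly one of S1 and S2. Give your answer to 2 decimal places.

|S1| = 5, |S2| = 52, |S1∩S2| = 2.1429.
|S1 △ S2| = |S1| + |S2| − 2·|S1∩S2| = 5 + 52 − 4.2857 = 52.71.

52.71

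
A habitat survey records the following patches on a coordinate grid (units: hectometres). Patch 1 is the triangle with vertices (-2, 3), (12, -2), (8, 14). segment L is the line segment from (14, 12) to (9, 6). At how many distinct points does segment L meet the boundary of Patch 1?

The segment meets the boundary at (9.769,6.923).

1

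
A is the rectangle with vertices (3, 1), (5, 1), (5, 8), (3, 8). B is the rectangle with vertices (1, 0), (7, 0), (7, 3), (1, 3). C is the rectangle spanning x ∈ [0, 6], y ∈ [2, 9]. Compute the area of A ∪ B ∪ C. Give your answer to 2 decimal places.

55.00

By inclusion–exclusion:
Individual areas: |A| = 14, |B| = 18, |C| = 42.
|A∩B|: x∈[3,5], y∈[1,3] → 2·2 = 4.
|A∩C|: x∈[3,5], y∈[2,8] → 2·6 = 12.
|B∩C|: x∈[1,6], y∈[2,3] → 5·1 = 5.
|A∩B∩C| = 2.
|A ∪ B ∪ C| = 74 − 21 + 2 = 55.00.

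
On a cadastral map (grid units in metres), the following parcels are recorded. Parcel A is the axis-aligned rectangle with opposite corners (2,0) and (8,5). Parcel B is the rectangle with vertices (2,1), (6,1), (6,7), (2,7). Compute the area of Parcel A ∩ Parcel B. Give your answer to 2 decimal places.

16.00

|Parcel A∩Parcel B|: x∈[2,6], y∈[1,5] → 4·4 = 16.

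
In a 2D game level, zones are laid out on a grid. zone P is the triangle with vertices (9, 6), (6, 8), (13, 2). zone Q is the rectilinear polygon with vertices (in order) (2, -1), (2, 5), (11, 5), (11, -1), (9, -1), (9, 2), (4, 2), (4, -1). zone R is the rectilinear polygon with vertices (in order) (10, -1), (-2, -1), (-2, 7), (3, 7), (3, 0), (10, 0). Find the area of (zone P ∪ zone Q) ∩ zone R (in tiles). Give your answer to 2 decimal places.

|zone P ∪ zone Q| = 40.5357.
|(zone P ∪ zone Q) ∩ zone R| = 8.00.

8.00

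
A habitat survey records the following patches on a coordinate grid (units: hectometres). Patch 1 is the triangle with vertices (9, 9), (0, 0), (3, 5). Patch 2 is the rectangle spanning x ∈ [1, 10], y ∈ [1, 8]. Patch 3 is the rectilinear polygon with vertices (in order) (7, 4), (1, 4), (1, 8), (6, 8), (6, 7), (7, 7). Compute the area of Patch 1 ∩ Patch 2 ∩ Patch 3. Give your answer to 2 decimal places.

4.80

The intersection is the polygon with vertices (3,5), (6,7), (7,7), (4,4), (2.4,4).
By the shoelace formula its area is 4.80.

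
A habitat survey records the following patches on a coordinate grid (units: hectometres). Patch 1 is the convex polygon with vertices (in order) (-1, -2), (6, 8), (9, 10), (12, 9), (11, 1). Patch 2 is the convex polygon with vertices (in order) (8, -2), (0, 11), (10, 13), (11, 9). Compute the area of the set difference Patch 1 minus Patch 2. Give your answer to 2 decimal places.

|Patch 1| = 77.5, |Patch 1∩Patch 2| = 41.9379.
|Patch 1 ∖ Patch 2| = |Patch 1| − |Patch 1∩Patch 2| = 77.5 − 41.9379 = 35.56.

35.56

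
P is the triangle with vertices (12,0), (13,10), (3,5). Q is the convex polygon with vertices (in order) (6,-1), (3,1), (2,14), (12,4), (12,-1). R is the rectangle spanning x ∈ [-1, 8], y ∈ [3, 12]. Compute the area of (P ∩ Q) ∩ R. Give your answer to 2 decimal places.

12.65

The region (P ∩ Q) ∩ R is the polygon with vertices (8,7.5), (8,3), (6.6,3), (3,5).
By the shoelace formula its area is 12.65.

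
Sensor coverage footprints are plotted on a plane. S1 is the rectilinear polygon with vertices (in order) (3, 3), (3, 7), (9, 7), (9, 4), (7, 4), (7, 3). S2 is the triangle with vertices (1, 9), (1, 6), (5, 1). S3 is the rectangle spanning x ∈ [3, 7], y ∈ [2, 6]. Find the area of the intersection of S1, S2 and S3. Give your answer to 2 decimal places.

0.90

The intersection is the polygon with vertices (4,3), (3.4,3), (3,3.5), (3,5).
By the shoelace formula its area is 0.90.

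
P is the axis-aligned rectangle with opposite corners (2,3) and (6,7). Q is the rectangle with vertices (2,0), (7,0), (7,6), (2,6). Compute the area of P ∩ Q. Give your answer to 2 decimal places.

|P∩Q|: x∈[2,6], y∈[3,6] → 4·3 = 12.

12.00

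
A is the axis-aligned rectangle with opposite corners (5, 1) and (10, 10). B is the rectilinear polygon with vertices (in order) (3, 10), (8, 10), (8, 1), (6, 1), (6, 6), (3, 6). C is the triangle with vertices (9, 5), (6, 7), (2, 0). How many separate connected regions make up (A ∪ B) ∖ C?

1

(A ∪ B) ∖ C is a single connected region.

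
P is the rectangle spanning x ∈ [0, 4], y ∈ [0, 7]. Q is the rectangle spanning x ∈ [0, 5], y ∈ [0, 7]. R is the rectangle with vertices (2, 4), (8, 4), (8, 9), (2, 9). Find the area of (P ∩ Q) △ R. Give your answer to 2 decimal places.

46.00

|P ∩ Q| = 28.
|(P ∩ Q) ∩ R| = 6.
|(P ∩ Q) △ R| = 28 + 30 − 12 = 46.00.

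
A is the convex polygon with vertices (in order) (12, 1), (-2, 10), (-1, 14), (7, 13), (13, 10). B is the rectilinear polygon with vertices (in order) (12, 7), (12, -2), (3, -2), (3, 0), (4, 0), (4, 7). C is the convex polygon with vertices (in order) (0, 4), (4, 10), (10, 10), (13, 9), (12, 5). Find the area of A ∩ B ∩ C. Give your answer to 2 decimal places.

16.41

The intersection is the polygon with vertices (4,7), (12,7), (12,5), (6.492,4.541), (4,6.143).
By the shoelace formula its area is 16.41.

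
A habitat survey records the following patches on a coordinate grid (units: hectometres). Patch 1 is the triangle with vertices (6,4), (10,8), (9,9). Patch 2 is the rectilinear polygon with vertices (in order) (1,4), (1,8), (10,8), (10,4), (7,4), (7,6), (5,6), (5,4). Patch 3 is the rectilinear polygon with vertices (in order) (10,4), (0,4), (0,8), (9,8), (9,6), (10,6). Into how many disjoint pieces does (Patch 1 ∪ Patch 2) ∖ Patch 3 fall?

(Patch 1 ∪ Patch 2) ∖ Patch 3 is a single connected region.

1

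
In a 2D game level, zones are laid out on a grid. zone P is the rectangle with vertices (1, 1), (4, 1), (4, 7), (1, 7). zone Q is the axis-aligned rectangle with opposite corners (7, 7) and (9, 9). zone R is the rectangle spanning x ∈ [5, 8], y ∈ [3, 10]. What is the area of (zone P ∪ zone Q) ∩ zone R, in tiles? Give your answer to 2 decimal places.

The region (zone P ∪ zone Q) ∩ zone R is the polygon with vertices (7,7), (7,9), (8,9), (8,7).
By the shoelace formula its area is 2.00.

2.00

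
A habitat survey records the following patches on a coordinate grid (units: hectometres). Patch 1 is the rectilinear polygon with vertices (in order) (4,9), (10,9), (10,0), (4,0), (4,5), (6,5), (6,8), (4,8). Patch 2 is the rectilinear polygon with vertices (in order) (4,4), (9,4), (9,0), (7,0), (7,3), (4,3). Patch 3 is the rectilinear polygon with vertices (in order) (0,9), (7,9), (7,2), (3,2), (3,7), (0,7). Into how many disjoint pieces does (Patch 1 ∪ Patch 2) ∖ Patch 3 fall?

(Patch 1 ∪ Patch 2) ∖ Patch 3 is a single connected region.

1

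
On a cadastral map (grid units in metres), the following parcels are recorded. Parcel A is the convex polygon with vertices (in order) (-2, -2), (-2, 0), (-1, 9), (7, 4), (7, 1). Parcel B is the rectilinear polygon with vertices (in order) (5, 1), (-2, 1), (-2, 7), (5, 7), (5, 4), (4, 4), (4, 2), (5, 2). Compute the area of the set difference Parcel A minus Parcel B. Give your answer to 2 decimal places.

|Parcel A| = 61, |Parcel A∩Parcel B| = 34.8833.
|Parcel A ∖ Parcel B| = |Parcel A| − |Parcel A∩Parcel B| = 61 − 34.8833 = 26.12.

26.12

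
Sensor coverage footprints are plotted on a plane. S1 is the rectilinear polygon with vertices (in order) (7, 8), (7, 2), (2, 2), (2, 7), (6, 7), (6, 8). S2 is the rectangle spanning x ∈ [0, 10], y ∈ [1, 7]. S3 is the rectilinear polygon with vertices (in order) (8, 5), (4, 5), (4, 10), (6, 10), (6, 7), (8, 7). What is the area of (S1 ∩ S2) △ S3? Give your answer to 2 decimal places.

|S1 ∩ S2| = 25.
|(S1 ∩ S2) ∩ S3| = 6.
|(S1 ∩ S2) △ S3| = 25 + 14 − 12 = 27.00.

27.00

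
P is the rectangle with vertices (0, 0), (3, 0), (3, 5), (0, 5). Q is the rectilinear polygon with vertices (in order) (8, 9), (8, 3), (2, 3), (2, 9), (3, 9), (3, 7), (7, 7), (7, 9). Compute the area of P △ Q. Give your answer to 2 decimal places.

|P| = 15, |Q| = 28, |P∩Q| = 2.
|P △ Q| = |P| + |Q| − 2·|P∩Q| = 15 + 28 − 4 = 39.00.

39.00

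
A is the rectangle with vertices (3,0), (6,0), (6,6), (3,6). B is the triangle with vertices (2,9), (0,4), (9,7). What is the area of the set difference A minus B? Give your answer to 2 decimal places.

|A| = 18, |A∩B| = 1.5.
|A ∖ B| = |A| − |A∩B| = 18 − 1.5 = 16.50.

16.50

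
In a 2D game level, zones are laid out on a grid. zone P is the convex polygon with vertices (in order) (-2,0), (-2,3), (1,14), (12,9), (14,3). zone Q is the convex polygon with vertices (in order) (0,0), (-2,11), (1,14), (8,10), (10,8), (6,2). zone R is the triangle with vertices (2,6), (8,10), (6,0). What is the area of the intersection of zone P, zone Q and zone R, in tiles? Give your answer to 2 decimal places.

24.34

The intersection is the polygon with vertices (6,2), (4.909,1.636), (2,6), (8,10), (6.571,2.857).
By the shoelace formula its area is 24.34.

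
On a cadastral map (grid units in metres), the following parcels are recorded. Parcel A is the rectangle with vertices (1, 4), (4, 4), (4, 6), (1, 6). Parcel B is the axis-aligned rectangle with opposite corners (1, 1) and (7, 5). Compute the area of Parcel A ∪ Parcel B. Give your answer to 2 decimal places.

By inclusion–exclusion:
Individual areas: |Parcel A| = 6, |Parcel B| = 24.
|Parcel A∩Parcel B|: x∈[1,4], y∈[4,5] → 3·1 = 3.
|Parcel A ∪ Parcel B| = 30 − 3 = 27.00.

27.00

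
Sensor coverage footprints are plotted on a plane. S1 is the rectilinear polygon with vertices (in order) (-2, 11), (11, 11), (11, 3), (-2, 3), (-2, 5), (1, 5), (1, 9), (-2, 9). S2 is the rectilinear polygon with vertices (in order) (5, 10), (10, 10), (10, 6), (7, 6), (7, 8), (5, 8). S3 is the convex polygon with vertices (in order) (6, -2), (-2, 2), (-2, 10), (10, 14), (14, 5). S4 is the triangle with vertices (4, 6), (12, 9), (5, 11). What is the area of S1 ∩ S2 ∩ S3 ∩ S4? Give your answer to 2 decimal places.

The intersection is the polygon with vertices (7,8), (5,8), (5,10), (8.5,10), (10,9.571), (10,8.25), (7,7.125).
By the shoelace formula its area is 10.62.

10.62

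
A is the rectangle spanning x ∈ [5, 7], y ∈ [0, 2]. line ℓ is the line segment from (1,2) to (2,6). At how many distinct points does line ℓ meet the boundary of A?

The segment lies entirely outside A and never meets its boundary.

0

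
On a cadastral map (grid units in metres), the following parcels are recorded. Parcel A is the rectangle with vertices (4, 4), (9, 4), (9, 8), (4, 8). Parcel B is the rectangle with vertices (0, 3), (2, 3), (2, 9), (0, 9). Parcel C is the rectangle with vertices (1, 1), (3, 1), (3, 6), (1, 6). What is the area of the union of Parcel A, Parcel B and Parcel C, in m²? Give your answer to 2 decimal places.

39.00

By inclusion–exclusion:
Individual areas: |Parcel A| = 20, |Parcel B| = 12, |Parcel C| = 10.
|Parcel A∩Parcel B| = 0 (no overlap).
|Parcel A∩Parcel C| = 0 (no overlap).
|Parcel B∩Parcel C|: x∈[1,2], y∈[3,6] → 1·3 = 3.
|Parcel A∩Parcel B∩Parcel C| = 0.
|Parcel A ∪ Parcel B ∪ Parcel C| = 42 − 3 + 0 = 39.00.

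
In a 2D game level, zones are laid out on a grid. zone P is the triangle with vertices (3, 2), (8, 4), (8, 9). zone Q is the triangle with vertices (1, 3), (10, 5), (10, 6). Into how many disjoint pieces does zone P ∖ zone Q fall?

zone P ∖ zone Q splits into 2 disjoint pieces (area 4.1143, area 6.3021).

2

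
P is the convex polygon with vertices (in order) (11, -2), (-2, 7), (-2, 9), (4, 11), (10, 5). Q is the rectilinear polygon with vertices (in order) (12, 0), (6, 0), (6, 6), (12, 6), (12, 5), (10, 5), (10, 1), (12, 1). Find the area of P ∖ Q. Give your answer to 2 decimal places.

|P| = 77, |P∩Q| = 22.6001.
|P ∖ Q| = |P| − |P∩Q| = 77 − 22.6001 = 54.40.

54.40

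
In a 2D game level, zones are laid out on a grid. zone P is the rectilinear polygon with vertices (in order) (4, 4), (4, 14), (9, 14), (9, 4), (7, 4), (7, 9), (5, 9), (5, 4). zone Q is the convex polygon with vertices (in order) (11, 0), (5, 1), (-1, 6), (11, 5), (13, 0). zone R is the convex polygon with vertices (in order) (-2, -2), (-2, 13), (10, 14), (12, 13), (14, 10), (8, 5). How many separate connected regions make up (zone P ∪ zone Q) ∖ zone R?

(zone P ∪ zone Q) ∖ zone R splits into 2 disjoint pieces (area 1.4583, area 30.6105).

2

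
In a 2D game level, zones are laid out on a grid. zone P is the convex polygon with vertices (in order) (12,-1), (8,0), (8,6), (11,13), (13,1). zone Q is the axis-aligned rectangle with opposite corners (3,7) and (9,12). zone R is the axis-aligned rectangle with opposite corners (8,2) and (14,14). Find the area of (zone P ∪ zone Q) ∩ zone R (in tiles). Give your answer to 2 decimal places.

|zone P ∪ zone Q| = 74.119.
|(zone P ∪ zone Q) ∩ zone R| = 37.20.

37.20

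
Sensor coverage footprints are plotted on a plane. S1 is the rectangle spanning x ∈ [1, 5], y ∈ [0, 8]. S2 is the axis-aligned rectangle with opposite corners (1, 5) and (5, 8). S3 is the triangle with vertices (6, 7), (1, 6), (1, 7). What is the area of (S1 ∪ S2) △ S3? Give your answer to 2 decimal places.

29.70

|S1 ∪ S2| = 32.
|(S1 ∪ S2) ∩ S3| = 2.4.
|(S1 ∪ S2) △ S3| = 32 + 2.5 − 4.8 = 29.70.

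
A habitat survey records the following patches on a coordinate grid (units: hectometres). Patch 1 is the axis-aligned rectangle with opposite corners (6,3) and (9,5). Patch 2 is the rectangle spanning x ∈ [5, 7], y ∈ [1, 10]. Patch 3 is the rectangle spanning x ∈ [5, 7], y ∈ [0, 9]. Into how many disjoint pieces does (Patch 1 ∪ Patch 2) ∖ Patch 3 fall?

2

(Patch 1 ∪ Patch 2) ∖ Patch 3 splits into 2 disjoint pieces (area 4, area 2).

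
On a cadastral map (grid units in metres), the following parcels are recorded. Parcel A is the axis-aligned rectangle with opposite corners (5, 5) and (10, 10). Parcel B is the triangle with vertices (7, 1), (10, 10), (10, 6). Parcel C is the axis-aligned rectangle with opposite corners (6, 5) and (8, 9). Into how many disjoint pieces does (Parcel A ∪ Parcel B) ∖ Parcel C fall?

1

(Parcel A ∪ Parcel B) ∖ Parcel C is a single connected region.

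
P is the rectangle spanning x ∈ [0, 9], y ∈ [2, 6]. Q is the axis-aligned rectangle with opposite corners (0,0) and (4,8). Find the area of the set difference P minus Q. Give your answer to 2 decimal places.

20.00

|P∩Q|: x∈[0,4], y∈[2,6] → 4·4 = 16.
|P| = 36.
|P ∖ Q| = |P| − |P∩Q| = 36 − 16 = 20.00.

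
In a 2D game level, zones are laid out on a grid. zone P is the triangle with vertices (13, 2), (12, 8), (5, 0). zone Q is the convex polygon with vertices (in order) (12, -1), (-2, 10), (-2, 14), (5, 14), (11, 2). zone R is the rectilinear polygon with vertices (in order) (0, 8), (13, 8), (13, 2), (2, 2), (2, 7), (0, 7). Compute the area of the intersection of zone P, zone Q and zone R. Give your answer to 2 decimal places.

6.09

The intersection is the polygon with vertices (11,2), (8.182,2), (7.333,2.667), (9.454,5.091).
By the shoelace formula its area is 6.09.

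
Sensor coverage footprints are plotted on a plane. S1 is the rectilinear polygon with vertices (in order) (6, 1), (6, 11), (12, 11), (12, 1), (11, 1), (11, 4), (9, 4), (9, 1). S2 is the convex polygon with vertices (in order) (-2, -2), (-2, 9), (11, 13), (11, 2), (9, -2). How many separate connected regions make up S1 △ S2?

S1 △ S2 is a single connected region.

1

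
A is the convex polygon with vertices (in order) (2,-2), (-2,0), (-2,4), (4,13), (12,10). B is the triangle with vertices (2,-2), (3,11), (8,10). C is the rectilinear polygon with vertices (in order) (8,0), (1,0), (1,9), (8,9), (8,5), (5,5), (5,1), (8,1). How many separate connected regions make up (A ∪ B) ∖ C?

3

(A ∪ B) ∖ C splits into 3 disjoint pieces (area 24.4167, area 30.9333, area 4.8167).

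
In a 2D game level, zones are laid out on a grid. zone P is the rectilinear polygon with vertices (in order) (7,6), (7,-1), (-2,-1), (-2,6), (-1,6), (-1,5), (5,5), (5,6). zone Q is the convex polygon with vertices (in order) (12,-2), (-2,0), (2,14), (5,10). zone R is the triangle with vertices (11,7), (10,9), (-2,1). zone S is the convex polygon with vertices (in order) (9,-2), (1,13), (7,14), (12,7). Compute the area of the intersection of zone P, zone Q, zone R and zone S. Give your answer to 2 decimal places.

The intersection is the polygon with vertices (5,5.667), (5.5,6), (7,6), (7,5.154), (5.543,4.481), (5,5.5).
By the shoelace formula its area is 2.19.

2.19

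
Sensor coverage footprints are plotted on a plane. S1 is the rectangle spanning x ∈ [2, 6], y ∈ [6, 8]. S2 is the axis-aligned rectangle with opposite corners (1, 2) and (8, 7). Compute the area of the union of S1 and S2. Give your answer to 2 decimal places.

39.00

By inclusion–exclusion:
Individual areas: |S1| = 8, |S2| = 35.
|S1∩S2|: x∈[2,6], y∈[6,7] → 4·1 = 4.
|S1 ∪ S2| = 43 − 4 = 39.00.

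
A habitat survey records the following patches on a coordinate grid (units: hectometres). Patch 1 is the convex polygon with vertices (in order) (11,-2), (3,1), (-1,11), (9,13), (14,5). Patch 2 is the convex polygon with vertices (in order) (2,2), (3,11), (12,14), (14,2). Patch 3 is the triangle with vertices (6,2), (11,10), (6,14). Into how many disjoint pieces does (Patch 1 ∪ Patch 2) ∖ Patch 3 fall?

1

(Patch 1 ∪ Patch 2) ∖ Patch 3 is a single connected region.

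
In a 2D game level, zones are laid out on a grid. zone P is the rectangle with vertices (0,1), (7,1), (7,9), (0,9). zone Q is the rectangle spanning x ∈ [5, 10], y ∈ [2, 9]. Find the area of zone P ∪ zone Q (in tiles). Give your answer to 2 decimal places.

77.00

By inclusion–exclusion:
Individual areas: |zone P| = 56, |zone Q| = 35.
|zone P∩zone Q|: x∈[5,7], y∈[2,9] → 2·7 = 14.
|zone P ∪ zone Q| = 91 − 14 = 77.00.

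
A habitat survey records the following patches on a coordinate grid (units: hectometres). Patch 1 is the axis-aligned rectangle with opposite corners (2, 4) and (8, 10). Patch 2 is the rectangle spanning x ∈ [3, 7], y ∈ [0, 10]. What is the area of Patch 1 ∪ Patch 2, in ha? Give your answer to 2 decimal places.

52.00

By inclusion–exclusion:
Individual areas: |Patch 1| = 36, |Patch 2| = 40.
|Patch 1∩Patch 2|: x∈[3,7], y∈[4,10] → 4·6 = 24.
|Patch 1 ∪ Patch 2| = 76 − 24 = 52.00.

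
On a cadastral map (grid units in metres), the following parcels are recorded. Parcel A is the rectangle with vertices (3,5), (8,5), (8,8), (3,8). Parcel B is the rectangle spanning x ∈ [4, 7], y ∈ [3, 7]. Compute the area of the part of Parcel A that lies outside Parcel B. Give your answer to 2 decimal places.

9.00

|Parcel A∩Parcel B|: x∈[4,7], y∈[5,7] → 3·2 = 6.
|Parcel A| = 15.
|Parcel A ∖ Parcel B| = |Parcel A| − |Parcel A∩Parcel B| = 15 − 6 = 9.00.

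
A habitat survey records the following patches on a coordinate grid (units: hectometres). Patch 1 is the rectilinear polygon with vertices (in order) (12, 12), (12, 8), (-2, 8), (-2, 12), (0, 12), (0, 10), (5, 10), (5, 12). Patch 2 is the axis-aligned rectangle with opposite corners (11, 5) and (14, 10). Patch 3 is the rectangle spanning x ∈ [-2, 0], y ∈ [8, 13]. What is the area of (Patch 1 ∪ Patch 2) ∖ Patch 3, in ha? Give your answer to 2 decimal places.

|Patch 1 ∪ Patch 2| = 59.
|(Patch 1 ∪ Patch 2) ∩ Patch 3| = 8.
|(Patch 1 ∪ Patch 2) ∖ Patch 3| = 59 − 8 = 51.00.

51.00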